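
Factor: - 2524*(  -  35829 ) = 90432396= 2^2*3^3* 631^1*1327^1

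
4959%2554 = 2405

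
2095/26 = 2095/26 = 80.58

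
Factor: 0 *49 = 0^1 = 0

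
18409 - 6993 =11416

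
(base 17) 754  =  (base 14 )aac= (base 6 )13440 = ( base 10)2112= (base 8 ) 4100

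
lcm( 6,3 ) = 6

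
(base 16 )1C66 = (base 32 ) 736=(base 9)10867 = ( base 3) 100222021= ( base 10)7270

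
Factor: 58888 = 2^3 * 17^1 * 433^1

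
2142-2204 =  - 62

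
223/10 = 223/10 = 22.30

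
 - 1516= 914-2430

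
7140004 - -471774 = 7611778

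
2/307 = 2/307   =  0.01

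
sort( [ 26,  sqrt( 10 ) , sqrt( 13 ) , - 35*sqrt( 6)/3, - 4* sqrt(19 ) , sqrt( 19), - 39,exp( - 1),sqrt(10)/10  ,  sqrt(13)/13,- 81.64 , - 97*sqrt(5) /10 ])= [- 81.64,-39, - 35*sqrt(6 ) /3,-97*sqrt ( 5)/10, - 4*sqrt( 19), sqrt(  13 )/13,sqrt(10)/10,  exp( - 1),  sqrt(10 ),sqrt(13 ),sqrt ( 19 ), 26 ]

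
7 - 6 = 1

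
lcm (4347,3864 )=34776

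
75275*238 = 17915450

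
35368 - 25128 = 10240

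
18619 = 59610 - 40991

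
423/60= 7 + 1/20  =  7.05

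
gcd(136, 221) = 17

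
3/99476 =3/99476 = 0.00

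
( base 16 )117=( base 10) 279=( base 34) 87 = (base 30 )99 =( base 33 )8f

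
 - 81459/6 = - 13577 + 1/2 =- 13576.50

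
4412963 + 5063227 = 9476190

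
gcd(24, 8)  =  8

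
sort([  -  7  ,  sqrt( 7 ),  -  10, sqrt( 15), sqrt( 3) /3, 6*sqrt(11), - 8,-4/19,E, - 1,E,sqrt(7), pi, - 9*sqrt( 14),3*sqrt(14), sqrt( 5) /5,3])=[ - 9 * sqrt( 14 )  ,- 10, - 8  , - 7,  -  1, - 4/19, sqrt( 5)/5,sqrt( 3 ) /3, sqrt( 7 ), sqrt( 7 ),E, E, 3,pi, sqrt( 15), 3*sqrt( 14 ),6*sqrt (11)]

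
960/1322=480/661  =  0.73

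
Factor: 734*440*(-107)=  - 34556720  =  - 2^4*5^1*11^1*107^1*367^1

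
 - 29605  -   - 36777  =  7172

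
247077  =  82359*3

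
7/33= 7/33 = 0.21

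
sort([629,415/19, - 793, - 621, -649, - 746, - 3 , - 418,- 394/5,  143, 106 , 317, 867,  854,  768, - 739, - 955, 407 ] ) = [- 955,-793,-746, - 739, - 649, - 621, - 418, - 394/5, - 3, 415/19 , 106  ,  143, 317, 407, 629, 768 , 854, 867]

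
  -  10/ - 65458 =5/32729 = 0.00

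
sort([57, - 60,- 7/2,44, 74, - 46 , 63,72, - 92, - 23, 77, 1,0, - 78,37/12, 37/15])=[ - 92, - 78, - 60, - 46,-23,-7/2,0,1,37/15, 37/12,44,57,63,72,74, 77] 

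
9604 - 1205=8399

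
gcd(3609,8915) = 1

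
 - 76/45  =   - 76/45= - 1.69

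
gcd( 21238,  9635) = 41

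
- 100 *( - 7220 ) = 722000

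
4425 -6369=  -  1944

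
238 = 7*34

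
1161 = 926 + 235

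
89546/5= 89546/5 = 17909.20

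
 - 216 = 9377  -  9593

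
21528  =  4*5382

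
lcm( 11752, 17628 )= 35256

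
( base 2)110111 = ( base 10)55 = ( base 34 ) 1L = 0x37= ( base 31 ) 1O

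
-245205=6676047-6921252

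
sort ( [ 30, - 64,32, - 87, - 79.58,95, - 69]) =[ - 87, - 79.58, -69, - 64, 30,32 , 95] 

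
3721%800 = 521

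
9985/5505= 1997/1101   =  1.81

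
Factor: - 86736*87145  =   - 7558608720 = - 2^4*3^1*5^1*13^1 *29^1*139^1*601^1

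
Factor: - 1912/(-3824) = 1/2 = 2^( - 1 ) 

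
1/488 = 1/488 = 0.00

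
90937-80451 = 10486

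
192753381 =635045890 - 442292509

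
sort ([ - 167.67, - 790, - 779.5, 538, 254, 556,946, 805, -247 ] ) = [ - 790, - 779.5, - 247, - 167.67, 254, 538, 556,805,946]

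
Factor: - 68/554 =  - 2^1 * 17^1*277^( - 1)= - 34/277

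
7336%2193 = 757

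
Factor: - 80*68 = -5440 = - 2^6*5^1 * 17^1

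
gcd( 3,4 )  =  1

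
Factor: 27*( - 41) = -3^3*41^1 = - 1107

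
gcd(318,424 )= 106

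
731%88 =27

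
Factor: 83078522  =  2^1*41539261^1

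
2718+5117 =7835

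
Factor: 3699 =3^3*137^1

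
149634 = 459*326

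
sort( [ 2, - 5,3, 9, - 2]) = [ - 5,  -  2,2 , 3, 9]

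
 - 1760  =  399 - 2159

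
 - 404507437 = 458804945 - 863312382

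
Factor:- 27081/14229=-59/31  =  - 31^( - 1)*59^1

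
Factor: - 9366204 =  - 2^2*3^1*41^1*19037^1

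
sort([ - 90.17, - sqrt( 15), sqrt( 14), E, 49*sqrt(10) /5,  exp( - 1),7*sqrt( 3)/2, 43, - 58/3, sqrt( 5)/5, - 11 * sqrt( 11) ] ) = [-90.17 ,-11 * sqrt( 11), - 58/3,- sqrt( 15),exp(- 1 ),sqrt( 5)/5, E, sqrt( 14), 7*sqrt( 3)/2, 49*sqrt(10)/5, 43 ] 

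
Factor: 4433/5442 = 2^( - 1)*3^( - 1 ) * 11^1*13^1*31^1 * 907^( - 1) 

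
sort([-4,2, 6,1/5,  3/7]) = [ - 4, 1/5, 3/7,2,  6]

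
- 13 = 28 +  - 41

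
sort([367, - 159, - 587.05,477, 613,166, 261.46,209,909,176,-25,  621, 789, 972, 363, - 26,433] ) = [ - 587.05, - 159, - 26,- 25, 166,176, 209,261.46, 363, 367, 433 , 477 , 613,621,789,909,972] 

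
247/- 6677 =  - 1+6430/6677 = - 0.04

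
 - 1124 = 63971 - 65095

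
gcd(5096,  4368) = 728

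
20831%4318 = 3559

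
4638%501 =129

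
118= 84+34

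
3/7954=3/7954 = 0.00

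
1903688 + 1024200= 2927888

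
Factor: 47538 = 2^1 * 3^2*  19^1 * 139^1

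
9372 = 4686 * 2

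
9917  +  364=10281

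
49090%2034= 274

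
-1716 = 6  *(  -  286 ) 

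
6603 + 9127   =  15730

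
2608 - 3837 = - 1229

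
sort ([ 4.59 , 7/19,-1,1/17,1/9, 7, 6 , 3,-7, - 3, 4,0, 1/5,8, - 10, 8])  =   [  -  10, - 7 , - 3, - 1,0, 1/17 , 1/9 , 1/5,7/19 , 3,4, 4.59,  6, 7,8, 8]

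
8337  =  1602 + 6735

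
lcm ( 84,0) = 0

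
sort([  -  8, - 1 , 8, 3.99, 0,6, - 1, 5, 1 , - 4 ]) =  [ - 8, - 4, - 1, - 1,0,1, 3.99, 5, 6, 8 ]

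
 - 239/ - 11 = 239/11 = 21.73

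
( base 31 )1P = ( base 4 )320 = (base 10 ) 56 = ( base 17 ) 35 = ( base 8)70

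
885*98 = 86730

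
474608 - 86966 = 387642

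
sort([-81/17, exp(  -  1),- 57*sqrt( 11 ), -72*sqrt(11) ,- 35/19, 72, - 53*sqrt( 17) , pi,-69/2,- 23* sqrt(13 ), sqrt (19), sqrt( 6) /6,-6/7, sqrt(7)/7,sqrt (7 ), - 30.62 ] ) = [-72*sqrt(11 ), - 53*sqrt(17 ),-57*sqrt( 11 ),-23*sqrt(13 ), - 69/2, - 30.62,-81/17,-35/19,-6/7, exp(-1 ), sqrt( 7)/7, sqrt( 6 ) /6, sqrt(7), pi, sqrt(19),72 ] 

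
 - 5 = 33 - 38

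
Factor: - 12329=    - 12329^1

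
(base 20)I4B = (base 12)4277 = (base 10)7291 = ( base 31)7i6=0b1110001111011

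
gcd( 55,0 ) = 55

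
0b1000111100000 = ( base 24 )7MG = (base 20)b8g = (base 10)4576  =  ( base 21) A7J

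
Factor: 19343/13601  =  667/469 = 7^( - 1 )*23^1*29^1*67^( - 1 ) 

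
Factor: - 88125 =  - 3^1*5^4*47^1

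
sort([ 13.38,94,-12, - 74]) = [ - 74, -12,13.38,  94 ] 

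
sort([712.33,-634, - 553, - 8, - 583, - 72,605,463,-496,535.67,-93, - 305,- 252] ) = [ - 634, - 583, - 553,-496,-305, - 252 ,- 93, - 72, - 8 , 463,535.67,605 , 712.33]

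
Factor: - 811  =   - 811^1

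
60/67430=6/6743 = 0.00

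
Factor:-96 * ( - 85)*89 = 726240  =  2^5*3^1*5^1*17^1*89^1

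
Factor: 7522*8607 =64741854=2^1*3^1*19^1*151^1*3761^1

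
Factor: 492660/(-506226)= - 2^1*3^1 * 5^1*23^1 * 709^ ( - 1) = - 690/709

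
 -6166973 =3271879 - 9438852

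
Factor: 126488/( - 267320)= -5^ ( - 1)*41^( -1 ) * 97^1 = - 97/205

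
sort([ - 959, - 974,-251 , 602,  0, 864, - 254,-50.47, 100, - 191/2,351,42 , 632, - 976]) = [ - 976, - 974, - 959,  -  254, - 251, - 191/2 , - 50.47,0,42,100,351,602,  632,864 ] 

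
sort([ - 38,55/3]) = [ - 38 , 55/3] 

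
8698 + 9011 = 17709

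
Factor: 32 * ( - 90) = -2880 = -  2^6*3^2*5^1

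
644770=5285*122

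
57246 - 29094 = 28152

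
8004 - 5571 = 2433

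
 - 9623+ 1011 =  - 8612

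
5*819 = 4095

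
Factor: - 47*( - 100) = 2^2*5^2*47^1 = 4700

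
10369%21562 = 10369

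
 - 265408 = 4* ( - 66352 ) 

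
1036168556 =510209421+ 525959135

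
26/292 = 13/146=0.09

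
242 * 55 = 13310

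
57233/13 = 4402+7/13 = 4402.54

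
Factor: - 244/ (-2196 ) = 1/9= 3^( - 2)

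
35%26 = 9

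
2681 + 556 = 3237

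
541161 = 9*60129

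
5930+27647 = 33577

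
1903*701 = 1334003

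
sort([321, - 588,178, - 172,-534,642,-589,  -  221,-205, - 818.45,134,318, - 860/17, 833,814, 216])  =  [-818.45,-589, - 588, -534 ,-221,- 205, - 172,-860/17 , 134,178, 216,318,321, 642, 814,833 ] 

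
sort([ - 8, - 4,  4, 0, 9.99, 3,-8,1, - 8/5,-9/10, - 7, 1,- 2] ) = [ - 8, - 8, - 7,-4, - 2, - 8/5,-9/10,0,1, 1,3,4,9.99] 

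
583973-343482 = 240491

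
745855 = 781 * 955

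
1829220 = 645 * 2836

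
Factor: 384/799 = 2^7*3^1*17^( - 1 )* 47^( - 1) 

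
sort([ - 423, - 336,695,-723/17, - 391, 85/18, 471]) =[ - 423,  -  391, - 336 , - 723/17, 85/18, 471,695 ] 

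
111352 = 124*898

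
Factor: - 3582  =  -2^1*3^2*199^1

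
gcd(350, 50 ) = 50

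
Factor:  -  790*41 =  - 2^1* 5^1*41^1*79^1 = - 32390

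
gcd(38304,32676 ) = 84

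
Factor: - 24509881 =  -11^2*23^1 * 8807^1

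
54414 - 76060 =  - 21646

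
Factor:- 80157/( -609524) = 2^( - 2)*3^1 * 7^1 * 11^1 * 347^1 * 152381^(-1 ) 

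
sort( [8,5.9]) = [ 5.9, 8 ] 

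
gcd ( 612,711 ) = 9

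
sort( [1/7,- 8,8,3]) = [ - 8, 1/7,  3,8] 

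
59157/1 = 59157= 59157.00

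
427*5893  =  2516311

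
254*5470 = 1389380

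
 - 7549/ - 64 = 7549/64 = 117.95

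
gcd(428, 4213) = 1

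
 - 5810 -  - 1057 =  - 4753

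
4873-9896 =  - 5023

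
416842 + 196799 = 613641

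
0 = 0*3049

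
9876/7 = 1410 + 6/7  =  1410.86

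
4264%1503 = 1258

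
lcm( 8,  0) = 0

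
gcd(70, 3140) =10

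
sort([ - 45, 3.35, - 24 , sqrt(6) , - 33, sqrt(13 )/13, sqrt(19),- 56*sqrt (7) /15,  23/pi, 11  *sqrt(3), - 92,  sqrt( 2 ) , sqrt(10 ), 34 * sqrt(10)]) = [-92, -45,  -  33, - 24, - 56*sqrt ( 7 ) /15,sqrt( 13)/13, sqrt(2 ),sqrt( 6 ), sqrt ( 10), 3.35,  sqrt( 19), 23/pi, 11*sqrt( 3), 34*sqrt( 10)]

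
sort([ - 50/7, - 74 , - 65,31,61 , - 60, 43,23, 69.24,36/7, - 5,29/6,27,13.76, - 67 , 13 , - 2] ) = [ - 74,-67, - 65, - 60 ,-50/7,  -  5, - 2,29/6,36/7,13,13.76,23,27,31, 43,61,69.24] 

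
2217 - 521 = 1696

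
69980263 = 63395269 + 6584994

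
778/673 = 1 + 105/673 = 1.16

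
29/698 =29/698 =0.04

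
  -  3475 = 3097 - 6572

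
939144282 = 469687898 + 469456384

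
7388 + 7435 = 14823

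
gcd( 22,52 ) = 2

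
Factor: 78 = 2^1*3^1*13^1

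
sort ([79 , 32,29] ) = [29 , 32, 79]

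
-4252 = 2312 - 6564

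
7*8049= 56343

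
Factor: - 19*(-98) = 2^1 * 7^2*19^1 = 1862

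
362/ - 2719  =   - 1 + 2357/2719=- 0.13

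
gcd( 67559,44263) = 1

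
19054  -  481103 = - 462049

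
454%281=173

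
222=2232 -2010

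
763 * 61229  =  46717727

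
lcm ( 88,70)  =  3080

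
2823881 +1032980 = 3856861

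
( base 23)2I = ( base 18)3a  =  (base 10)64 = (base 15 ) 44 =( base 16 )40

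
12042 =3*4014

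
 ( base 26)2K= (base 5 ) 242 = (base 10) 72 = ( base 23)33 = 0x48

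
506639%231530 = 43579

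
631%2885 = 631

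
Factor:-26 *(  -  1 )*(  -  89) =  - 2314 = - 2^1*13^1*89^1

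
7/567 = 1/81= 0.01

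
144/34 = 4 + 4/17 = 4.24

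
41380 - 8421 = 32959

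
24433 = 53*461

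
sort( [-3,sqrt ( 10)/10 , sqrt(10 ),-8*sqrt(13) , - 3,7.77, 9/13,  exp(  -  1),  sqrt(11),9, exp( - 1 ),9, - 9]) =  [-8*sqrt(13),-9,  -  3,-3,  sqrt( 10)/10 , exp(-1),  exp( -1),  9/13,sqrt(10 ), sqrt(11),  7.77,9  ,  9]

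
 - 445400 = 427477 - 872877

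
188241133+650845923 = 839087056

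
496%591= 496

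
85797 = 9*9533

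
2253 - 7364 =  - 5111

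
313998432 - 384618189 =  - 70619757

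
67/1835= 67/1835 = 0.04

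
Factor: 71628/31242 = 94/41 = 2^1*41^ (  -  1) * 47^1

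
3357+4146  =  7503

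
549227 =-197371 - -746598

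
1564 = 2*782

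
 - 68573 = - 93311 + 24738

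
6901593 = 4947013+1954580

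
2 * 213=426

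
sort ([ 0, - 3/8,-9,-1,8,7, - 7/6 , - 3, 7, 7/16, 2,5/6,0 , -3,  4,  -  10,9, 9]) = [ -10 ,-9,-3, - 3, - 7/6, - 1,- 3/8,0, 0,7/16,  5/6,2,4, 7, 7, 8, 9,9 ] 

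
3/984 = 1/328 = 0.00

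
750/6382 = 375/3191= 0.12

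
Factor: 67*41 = 2747  =  41^1  *  67^1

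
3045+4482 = 7527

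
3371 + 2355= 5726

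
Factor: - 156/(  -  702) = 2/9 = 2^1* 3^(-2) 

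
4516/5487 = 4516/5487 = 0.82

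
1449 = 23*63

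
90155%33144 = 23867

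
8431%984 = 559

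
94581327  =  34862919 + 59718408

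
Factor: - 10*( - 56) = 560 =2^4*5^1*7^1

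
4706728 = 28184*167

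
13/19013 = 13/19013 = 0.00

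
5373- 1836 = 3537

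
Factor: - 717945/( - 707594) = 2^(  -  1)*3^1*5^1*23^1*2081^1*353797^(  -  1) 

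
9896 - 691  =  9205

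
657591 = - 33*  (-19927 ) 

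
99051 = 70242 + 28809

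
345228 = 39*8852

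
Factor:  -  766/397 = -2^1*383^1*397^( - 1) 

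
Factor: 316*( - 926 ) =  - 292616 = -2^3*79^1*463^1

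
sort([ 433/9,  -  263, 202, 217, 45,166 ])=[ - 263,  45, 433/9, 166,  202, 217]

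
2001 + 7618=9619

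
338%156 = 26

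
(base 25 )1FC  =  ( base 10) 1012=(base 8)1764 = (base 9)1344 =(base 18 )324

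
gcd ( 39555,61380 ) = 45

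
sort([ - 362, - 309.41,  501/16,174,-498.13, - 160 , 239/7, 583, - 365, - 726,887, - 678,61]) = [ -726, - 678, - 498.13,-365 , - 362, - 309.41, - 160,501/16,239/7,61,174,583,887]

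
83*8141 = 675703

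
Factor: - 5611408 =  -2^4*11^1*31883^1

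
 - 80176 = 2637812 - 2717988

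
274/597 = 274/597 = 0.46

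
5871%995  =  896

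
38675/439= 38675/439 = 88.10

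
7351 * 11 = 80861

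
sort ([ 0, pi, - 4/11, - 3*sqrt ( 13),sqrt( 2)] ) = [ - 3 * sqrt(13), - 4/11, 0, sqrt ( 2), pi ]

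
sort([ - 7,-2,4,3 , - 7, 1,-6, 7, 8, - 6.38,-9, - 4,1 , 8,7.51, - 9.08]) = [-9.08,-9,-7,-7, - 6.38, - 6, - 4, - 2,1, 1,3, 4,  7,7.51, 8,8]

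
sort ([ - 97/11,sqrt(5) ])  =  [ - 97/11, sqrt (5) ] 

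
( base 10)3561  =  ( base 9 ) 4786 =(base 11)2748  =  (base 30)3SL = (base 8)6751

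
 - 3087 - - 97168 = 94081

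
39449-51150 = - 11701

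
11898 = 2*5949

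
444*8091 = 3592404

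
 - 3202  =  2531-5733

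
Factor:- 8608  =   - 2^5*269^1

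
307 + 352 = 659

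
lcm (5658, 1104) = 45264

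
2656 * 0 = 0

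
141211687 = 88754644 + 52457043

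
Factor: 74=2^1 * 37^1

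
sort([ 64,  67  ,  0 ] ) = [0, 64, 67] 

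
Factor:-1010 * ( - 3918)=3957180=2^2*3^1*5^1*101^1 * 653^1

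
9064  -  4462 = 4602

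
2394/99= 24+2/11= 24.18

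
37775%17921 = 1933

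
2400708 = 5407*444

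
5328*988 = 5264064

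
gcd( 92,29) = 1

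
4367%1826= 715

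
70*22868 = 1600760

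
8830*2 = 17660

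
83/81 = 1 + 2/81 = 1.02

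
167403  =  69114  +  98289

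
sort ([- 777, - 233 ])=[  -  777, -233]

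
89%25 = 14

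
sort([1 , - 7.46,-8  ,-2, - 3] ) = [-8,- 7.46, - 3, - 2,  1] 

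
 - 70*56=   - 3920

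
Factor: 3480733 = 17^1*204749^1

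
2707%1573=1134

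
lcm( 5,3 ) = 15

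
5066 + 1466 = 6532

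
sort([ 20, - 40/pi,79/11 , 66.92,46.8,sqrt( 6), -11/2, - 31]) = [ - 31, - 40/pi, - 11/2, sqrt(6 ),79/11,20 , 46.8,66.92] 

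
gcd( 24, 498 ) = 6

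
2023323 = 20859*97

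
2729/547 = 2729/547 = 4.99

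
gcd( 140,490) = 70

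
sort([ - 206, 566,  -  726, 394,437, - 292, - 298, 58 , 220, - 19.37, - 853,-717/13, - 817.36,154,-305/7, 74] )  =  [ - 853,-817.36, - 726, - 298,- 292, - 206, - 717/13, - 305/7, - 19.37, 58 , 74,  154, 220,394 , 437,566]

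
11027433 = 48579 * 227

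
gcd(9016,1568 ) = 392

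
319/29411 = 319/29411 = 0.01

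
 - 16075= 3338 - 19413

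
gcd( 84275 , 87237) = 1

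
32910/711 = 46 + 68/237 = 46.29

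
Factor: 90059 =90059^1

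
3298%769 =222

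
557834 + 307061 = 864895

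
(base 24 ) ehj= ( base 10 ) 8491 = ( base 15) 27B1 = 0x212B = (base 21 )j57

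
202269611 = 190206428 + 12063183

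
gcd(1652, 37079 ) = 7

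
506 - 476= 30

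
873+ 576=1449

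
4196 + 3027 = 7223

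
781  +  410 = 1191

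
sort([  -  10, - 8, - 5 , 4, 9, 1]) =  [ - 10, - 8, - 5,1, 4, 9] 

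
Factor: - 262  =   - 2^1*131^1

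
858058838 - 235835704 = 622223134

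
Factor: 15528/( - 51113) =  -24/79 = - 2^3*3^1 * 79^( - 1 ) 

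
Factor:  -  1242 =-2^1*3^3*23^1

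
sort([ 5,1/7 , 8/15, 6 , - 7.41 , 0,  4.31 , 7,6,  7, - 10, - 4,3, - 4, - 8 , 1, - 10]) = [ - 10, - 10,-8, - 7.41, - 4 , - 4 , 0,1/7, 8/15, 1,3, 4.31, 5,6 , 6, 7, 7 ] 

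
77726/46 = 1689+16/23 = 1689.70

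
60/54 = 1 + 1/9=1.11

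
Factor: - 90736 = -2^4*53^1 * 107^1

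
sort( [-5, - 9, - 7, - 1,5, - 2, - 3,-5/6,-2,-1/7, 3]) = [ -9, - 7, - 5, - 3, - 2,-2, - 1, - 5/6, - 1/7 , 3, 5]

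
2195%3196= 2195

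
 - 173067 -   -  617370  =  444303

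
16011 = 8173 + 7838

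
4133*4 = 16532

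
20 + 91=111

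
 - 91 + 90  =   - 1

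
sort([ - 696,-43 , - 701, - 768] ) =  [ - 768,- 701, - 696,  -  43]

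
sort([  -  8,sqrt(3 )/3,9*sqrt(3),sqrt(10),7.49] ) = [  -  8, sqrt(3)/3,sqrt( 10),7.49,9*sqrt( 3)] 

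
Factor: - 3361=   - 3361^1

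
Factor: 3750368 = 2^5 * 233^1*503^1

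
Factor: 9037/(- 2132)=- 2^( - 2)*7^1*13^( - 1)*41^(  -  1)*1291^1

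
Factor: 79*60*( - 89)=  - 2^2*3^1*5^1*79^1*89^1 = - 421860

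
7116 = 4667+2449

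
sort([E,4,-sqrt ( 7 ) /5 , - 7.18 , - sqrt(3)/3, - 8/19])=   [ - 7.18, - sqrt (3 )/3, - sqrt(7)/5, - 8/19, E,  4]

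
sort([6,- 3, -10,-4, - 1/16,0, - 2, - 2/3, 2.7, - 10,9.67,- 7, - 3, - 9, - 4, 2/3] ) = [ - 10, - 10, - 9,  -  7, - 4, - 4, - 3, -3 , - 2, - 2/3, -1/16,  0, 2/3, 2.7, 6, 9.67 ] 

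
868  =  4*217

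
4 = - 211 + 215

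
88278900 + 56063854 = 144342754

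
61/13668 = 61/13668 = 0.00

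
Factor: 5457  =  3^1*17^1*107^1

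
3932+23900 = 27832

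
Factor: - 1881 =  - 3^2*11^1*19^1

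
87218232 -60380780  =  26837452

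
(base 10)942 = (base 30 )11C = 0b1110101110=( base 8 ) 1656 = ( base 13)576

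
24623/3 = 24623/3= 8207.67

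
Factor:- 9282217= - 7^2*189433^1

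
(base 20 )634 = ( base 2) 100110100000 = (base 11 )1940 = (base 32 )2d0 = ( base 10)2464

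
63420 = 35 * 1812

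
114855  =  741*155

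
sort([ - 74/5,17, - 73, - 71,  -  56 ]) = [  -  73, - 71,  -  56,-74/5,17 ] 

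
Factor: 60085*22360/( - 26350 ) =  - 26870012/527 = - 2^2*13^1*17^( - 1 )*31^( - 1 )*43^1*61^1*197^1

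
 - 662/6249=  - 1 + 5587/6249 = -0.11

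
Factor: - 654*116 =-2^3*3^1*29^1*109^1 = - 75864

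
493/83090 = 493/83090 = 0.01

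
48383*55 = 2661065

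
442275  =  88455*5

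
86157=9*9573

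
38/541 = 38/541 = 0.07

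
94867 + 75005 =169872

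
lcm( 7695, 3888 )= 369360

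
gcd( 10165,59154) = 1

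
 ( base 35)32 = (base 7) 212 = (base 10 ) 107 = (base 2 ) 1101011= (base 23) 4F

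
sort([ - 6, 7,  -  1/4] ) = [ - 6, - 1/4, 7 ] 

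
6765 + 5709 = 12474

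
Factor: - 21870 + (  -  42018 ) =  - 63888 =- 2^4*3^1 * 11^3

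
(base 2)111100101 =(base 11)401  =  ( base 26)ih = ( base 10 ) 485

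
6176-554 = 5622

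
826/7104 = 413/3552  =  0.12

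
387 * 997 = 385839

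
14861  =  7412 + 7449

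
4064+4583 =8647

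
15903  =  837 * 19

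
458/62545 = 458/62545 = 0.01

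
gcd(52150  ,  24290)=70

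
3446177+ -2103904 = 1342273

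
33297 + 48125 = 81422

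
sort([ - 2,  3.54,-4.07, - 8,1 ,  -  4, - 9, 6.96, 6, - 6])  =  [ - 9, - 8, - 6, - 4.07, - 4, - 2, 1,3.54,6,6.96 ] 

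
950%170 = 100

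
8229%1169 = 46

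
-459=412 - 871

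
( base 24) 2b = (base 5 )214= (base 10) 59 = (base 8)73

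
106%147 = 106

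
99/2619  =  11/291 = 0.04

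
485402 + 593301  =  1078703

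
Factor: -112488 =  - 2^3*3^1* 43^1*109^1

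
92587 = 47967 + 44620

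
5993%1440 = 233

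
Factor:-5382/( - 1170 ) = 23/5 = 5^( - 1 )*23^1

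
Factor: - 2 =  - 2^1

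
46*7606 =349876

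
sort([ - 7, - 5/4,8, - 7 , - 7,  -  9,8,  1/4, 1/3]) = [-9, - 7, - 7, - 7, - 5/4, 1/4, 1/3, 8,8]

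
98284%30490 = 6814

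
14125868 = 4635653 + 9490215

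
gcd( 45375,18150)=9075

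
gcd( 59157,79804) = 1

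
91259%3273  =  2888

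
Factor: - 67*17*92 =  - 104788 = - 2^2 * 17^1 * 23^1 * 67^1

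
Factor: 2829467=2829467^1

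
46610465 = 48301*965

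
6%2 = 0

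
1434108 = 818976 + 615132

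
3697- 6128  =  -2431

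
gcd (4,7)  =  1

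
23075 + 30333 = 53408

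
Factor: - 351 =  - 3^3 * 13^1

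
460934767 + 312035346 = 772970113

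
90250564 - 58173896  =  32076668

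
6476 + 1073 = 7549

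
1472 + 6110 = 7582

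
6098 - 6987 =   -  889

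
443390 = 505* 878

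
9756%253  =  142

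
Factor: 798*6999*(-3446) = - 2^2*3^2 * 7^1 * 19^1 *1723^1*2333^1 =- 19246606092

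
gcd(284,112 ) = 4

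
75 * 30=2250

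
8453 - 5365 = 3088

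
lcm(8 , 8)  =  8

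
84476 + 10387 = 94863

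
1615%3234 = 1615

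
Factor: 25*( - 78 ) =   -  2^1*3^1*5^2*13^1 = - 1950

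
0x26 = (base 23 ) 1F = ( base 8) 46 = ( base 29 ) 19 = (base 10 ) 38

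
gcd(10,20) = 10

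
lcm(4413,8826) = 8826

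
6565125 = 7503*875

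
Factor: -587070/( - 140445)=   2^1 * 11^1*593^1*3121^( - 1) = 13046/3121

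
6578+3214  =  9792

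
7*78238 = 547666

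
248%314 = 248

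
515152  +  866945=1382097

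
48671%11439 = 2915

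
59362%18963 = 2473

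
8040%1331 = 54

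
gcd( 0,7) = 7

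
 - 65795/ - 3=21931 + 2/3 = 21931.67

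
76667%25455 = 302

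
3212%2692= 520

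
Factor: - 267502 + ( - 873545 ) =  - 3^4*14087^1 = - 1141047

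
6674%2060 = 494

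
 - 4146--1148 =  - 2998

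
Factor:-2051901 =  - 3^2 * 227989^1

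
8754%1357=612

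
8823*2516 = 22198668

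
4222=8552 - 4330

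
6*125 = 750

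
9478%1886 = 48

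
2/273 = 2/273 = 0.01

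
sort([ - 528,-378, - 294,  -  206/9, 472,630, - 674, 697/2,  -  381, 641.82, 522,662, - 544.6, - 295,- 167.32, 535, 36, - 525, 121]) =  [  -  674 , - 544.6, - 528, - 525 ,  -  381, -378 ,  -  295, - 294, - 167.32, - 206/9,36, 121, 697/2, 472,522, 535, 630, 641.82,662 ] 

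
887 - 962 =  - 75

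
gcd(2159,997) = 1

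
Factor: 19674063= 3^3 * 19^1*38351^1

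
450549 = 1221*369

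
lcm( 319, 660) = 19140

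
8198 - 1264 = 6934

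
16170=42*385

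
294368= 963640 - 669272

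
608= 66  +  542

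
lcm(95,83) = 7885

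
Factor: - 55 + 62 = 7^1 = 7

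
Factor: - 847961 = - 61^1*13901^1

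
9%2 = 1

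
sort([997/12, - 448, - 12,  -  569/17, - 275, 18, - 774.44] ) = [ - 774.44, - 448, - 275, - 569/17, - 12,18, 997/12 ]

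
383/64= 5 + 63/64 = 5.98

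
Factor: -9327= - 3^1*3109^1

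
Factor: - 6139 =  - 7^1*877^1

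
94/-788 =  - 47/394 = - 0.12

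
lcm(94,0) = 0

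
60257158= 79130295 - 18873137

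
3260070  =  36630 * 89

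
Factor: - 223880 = - 2^3 * 5^1*29^1*193^1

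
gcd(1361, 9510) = 1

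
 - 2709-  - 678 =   -  2031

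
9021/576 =3007/192 = 15.66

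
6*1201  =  7206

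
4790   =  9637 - 4847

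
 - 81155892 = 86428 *( - 939)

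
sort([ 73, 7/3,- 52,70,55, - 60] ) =[ - 60,  -  52,  7/3, 55,70,  73] 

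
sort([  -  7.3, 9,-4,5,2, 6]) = [ - 7.3, - 4,2, 5, 6,9]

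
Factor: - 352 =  - 2^5 * 11^1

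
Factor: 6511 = 17^1*383^1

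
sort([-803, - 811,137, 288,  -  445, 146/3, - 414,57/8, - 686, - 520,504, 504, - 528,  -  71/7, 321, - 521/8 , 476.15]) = [  -  811, -803, - 686 , - 528, - 520 , - 445, - 414,-521/8,- 71/7, 57/8, 146/3, 137, 288,321,476.15, 504,504]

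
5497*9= 49473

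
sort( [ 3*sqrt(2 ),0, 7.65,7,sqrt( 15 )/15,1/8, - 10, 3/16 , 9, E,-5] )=[-10, - 5,0,1/8,  3/16,sqrt(15)/15,E,3 * sqrt( 2), 7,  7.65, 9 ]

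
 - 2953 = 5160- 8113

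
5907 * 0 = 0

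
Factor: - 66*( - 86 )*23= 2^2*3^1*11^1 * 23^1*43^1 = 130548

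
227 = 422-195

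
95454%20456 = 13630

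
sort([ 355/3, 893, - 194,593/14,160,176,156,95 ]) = [ - 194,593/14,95,355/3,156 , 160, 176, 893]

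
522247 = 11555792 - 11033545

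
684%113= 6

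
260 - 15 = 245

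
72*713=51336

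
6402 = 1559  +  4843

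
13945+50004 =63949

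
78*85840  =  6695520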